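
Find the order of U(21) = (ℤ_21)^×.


U(n) is the group of units mod n; |U(n)| = φ(n)
|U(21)| = φ(21) = 12

|U(21) = (ℤ_21)^×| = 12


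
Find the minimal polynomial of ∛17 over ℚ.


∛17 satisfies x³ - 17 = 0, irreducible over ℚ (no rational root; 17 is not a perfect cube)

Minimal polynomial: x³ - 17


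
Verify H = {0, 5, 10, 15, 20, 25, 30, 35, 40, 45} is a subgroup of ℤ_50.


Subgroup test for H = {0, 5, 10, 15, 20, 25, 30, 35, 40, 45} in (ℤ_50, +):
(1) 0 ∈ H? Yes
(2) Closure: for all a,b ∈ H, (a+b) mod 50 ∈ H? Yes
(3) Inverses: for all a ∈ H, -a mod 50 ∈ H? Yes

Yes, H is a subgroup of ℤ_50


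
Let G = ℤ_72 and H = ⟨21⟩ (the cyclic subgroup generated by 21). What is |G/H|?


|⟨21⟩| = n / gcd(21, 72) = 72 / 3 = 24
H is normal (ℤ_72 is abelian).
|G/H| = |G| / |H| = 72 / 24 = 3

|G/H| = 3


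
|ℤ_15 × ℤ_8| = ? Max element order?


|ℤ_15 × ℤ_8| = 15 × 8 = 120
Max element order = lcm(15,8) = 120
Cyclic? Yes (gcd=1)

|ℤ_15×ℤ_8| = 120, max element order = 120


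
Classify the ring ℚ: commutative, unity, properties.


ℚ is a field: commutative, has unity, every nonzero element is a unit (hence an integral domain)
Commutative: Yes
Integral domain: Yes
Has unity: Yes

ℚ: Commutative=Yes, Unity=Yes


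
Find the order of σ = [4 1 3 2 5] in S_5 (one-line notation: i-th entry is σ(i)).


Cycle decomposition: (1 4 2)
Cycle lengths: 3
Order = lcm(3) = 3

ord(σ) = 3


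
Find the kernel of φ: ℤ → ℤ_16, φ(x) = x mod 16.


Kernel = preimage of identity
ker(φ) = {x ∈ ℤ : x ≡ 0 (mod 16)} = 16ℤ = {0, ±16, ±32, ...}

ker(φ) = 16ℤ


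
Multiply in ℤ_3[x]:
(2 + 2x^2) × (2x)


Expand and collect like terms; reduce coefficients mod 3:
x^0: 2·0 = 0 ≡ 0 (mod 3)
x^1: 2·2 + 0·0 = 4 ≡ 1 (mod 3)
x^2: 0·2 + 2·0 = 0 ≡ 0 (mod 3)
x^3: 2·2 = 4 ≡ 1 (mod 3)
Result: x + x^3

f · g = x + x^3


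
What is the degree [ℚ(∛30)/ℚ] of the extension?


∛30 has minimal polynomial x³ - 30 (irreducible over ℚ since 30 is not a perfect cube)

[ℚ(∛30)/ℚ] = 3


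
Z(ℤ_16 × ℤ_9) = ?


Z(G) = {g ∈ G | gx = xg for all x ∈ G}
Direct product of abelian groups is abelian, so Z(G) = G

Z(ℤ_16 × ℤ_9) = ℤ_16 × ℤ_9


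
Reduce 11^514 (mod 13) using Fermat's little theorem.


Fermat's little theorem: if p is prime and gcd(a,p)=1, then a^(p-1) ≡ 1 (mod p)
p = 13 is prime, gcd(11,13) = 1
Reduce exponent: 514 mod 12 = 10
So 11^514 ≡ 11^10 (mod 13)
11^10 mod 13 = 10

11^514 ≡ 10 (mod 13)


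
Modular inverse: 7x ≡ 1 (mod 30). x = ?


Use the extended Euclidean algorithm to write 1 = 7·s + 30·t; then s mod 30 is the inverse.
Euclidean algorithm:
  7 = 0·30 + 7
  30 = 4·7 + 2
  7 = 3·2 + 1
  2 = 2·1 + 0
gcd(7,30) = 1
Back-substitution gives: 7·(13) + 30·(-3) = 1
So 7⁻¹ ≡ 13 ≡ 13 (mod 30)
Check: 7 × 13 = 91 ≡ 1 (mod 30) ✓

7⁻¹ ≡ 13 (mod 30)


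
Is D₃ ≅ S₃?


Comparing D₃ and S₃:
Both are the unique non-abelian group of order 6

Yes, D₃ ≅ S₃


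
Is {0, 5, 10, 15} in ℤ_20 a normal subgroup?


H = {0, 5, 10, 15} in ℤ_20
ℤ_20 is abelian; every subgroup of an abelian group is normal

Yes, normal subgroup


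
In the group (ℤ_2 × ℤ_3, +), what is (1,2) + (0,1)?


Operation: componentwise addition mod (2, 3)
(1,2) + (0,1) = ((a₁+b₁) mod 2, (a₂+b₂) mod 3) with a = (1,2), b = (0,1)

(1,2) + (0,1) = (1,0)


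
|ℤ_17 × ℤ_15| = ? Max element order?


|ℤ_17 × ℤ_15| = 17 × 15 = 255
Max element order = lcm(17,15) = 255
Cyclic? Yes (gcd=1)

|ℤ_17×ℤ_15| = 255, max element order = 255


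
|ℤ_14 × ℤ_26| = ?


|A × B| = |A| · |B|
|ℤ_14 × ℤ_26| = 14 × 26 = 364

|ℤ_14 × ℤ_26| = 364


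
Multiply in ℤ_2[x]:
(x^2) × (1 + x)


Expand and collect like terms; reduce coefficients mod 2:
x^0: 0·1 = 0 ≡ 0 (mod 2)
x^1: 0·1 + 0·1 = 0 ≡ 0 (mod 2)
x^2: 0·1 + 1·1 = 1 ≡ 1 (mod 2)
x^3: 1·1 = 1 ≡ 1 (mod 2)
Result: x^2 + x^3

f · g = x^2 + x^3


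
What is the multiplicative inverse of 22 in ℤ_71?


Use the extended Euclidean algorithm to write 1 = 22·s + 71·t; then s mod 71 is the inverse.
Euclidean algorithm:
  22 = 0·71 + 22
  71 = 3·22 + 5
  22 = 4·5 + 2
  5 = 2·2 + 1
  2 = 2·1 + 0
gcd(22,71) = 1
Back-substitution gives: 22·(-29) + 71·(9) = 1
So 22⁻¹ ≡ -29 ≡ 42 (mod 71)
Check: 22 × 42 = 924 ≡ 1 (mod 71) ✓

22⁻¹ ≡ 42 (mod 71)


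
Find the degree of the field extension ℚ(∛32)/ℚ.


∛32 has minimal polynomial x³ - 32 (irreducible over ℚ since 32 is not a perfect cube)

[ℚ(∛32)/ℚ] = 3


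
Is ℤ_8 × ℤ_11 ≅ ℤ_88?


Comparing ℤ_8 × ℤ_11 and ℤ_88:
gcd(8,11) = 1, so ℤ_8 × ℤ_11 ≅ ℤ_88 (CRT)

Yes, ℤ_8 × ℤ_11 ≅ ℤ_88


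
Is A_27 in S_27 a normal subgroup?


H = A_27 in S_27
A_27 has index 2 in S_27, and every subgroup of index 2 is normal

Yes, normal subgroup


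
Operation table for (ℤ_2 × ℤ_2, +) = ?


Elements: {(0,0), (0,1), (1,0), (1,1)}
Operation: componentwise addition mod (2, 2)
Entry (a, b) = ((a₁+b₁) mod 2, (a₂+b₂) mod 2)

Cayley table:
      | (0,0) | (0,1) | (1,0) | (1,1)
(0,0) | (0,0) | (0,1) | (1,0) | (1,1)
(0,1) | (0,1) | (0,0) | (1,1) | (1,0)
(1,0) | (1,0) | (1,1) | (0,0) | (0,1)
(1,1) | (1,1) | (1,0) | (0,1) | (0,0)


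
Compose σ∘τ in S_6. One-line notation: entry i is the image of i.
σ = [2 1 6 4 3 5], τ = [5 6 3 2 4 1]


σ∘τ: apply τ first, then σ
1 →τ 5 →σ 3
2 →τ 6 →σ 5
3 →τ 3 →σ 6
4 →τ 2 →σ 1
5 →τ 4 →σ 4
6 →τ 1 →σ 2

σ∘τ = [3 5 6 1 4 2]


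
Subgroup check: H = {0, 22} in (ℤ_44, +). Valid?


Subgroup test for H = {0, 22} in (ℤ_44, +):
(1) 0 ∈ H? Yes
(2) Closure: for all a,b ∈ H, (a+b) mod 44 ∈ H? Yes
(3) Inverses: for all a ∈ H, -a mod 44 ∈ H? Yes

Yes, H is a subgroup of ℤ_44


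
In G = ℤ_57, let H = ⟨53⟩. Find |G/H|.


|⟨53⟩| = n / gcd(53, 57) = 57 / 1 = 57
H is normal (ℤ_57 is abelian).
|G/H| = |G| / |H| = 57 / 57 = 1

|G/H| = 1


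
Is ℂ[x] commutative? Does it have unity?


Polynomial ring over ℂ (an integral domain) is a commutative integral domain with unity 1
Commutative: Yes
Integral domain: Yes
Has unity: Yes

ℂ[x]: Commutative=Yes, Unity=Yes


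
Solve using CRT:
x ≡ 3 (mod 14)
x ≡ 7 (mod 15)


m₁ = 14, m₂ = 15, gcd = 1, so CRT applies. M = m₁·m₂ = 210
Let M₁ = M/m₁ = 15, M₂ = M/m₂ = 14
Find y₁ ≡ M₁⁻¹ (mod m₁): 15⁻¹ ≡ 1 (mod 14)
Find y₂ ≡ M₂⁻¹ (mod m₂): 14⁻¹ ≡ 14 (mod 15)
x = a₁·M₁·y₁ + a₂·M₂·y₂ = 3·15·1 + 7·14·14 = 1417
Reduce mod 210: x ≡ 157
Check: 157 mod 14 = 3 ✓, 157 mod 15 = 7 ✓

x ≡ 157 (mod 210)


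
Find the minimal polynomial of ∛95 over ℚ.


∛95 satisfies x³ - 95 = 0, irreducible over ℚ (no rational root; 95 is not a perfect cube)

Minimal polynomial: x³ - 95


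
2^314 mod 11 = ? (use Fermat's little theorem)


Fermat's little theorem: if p is prime and gcd(a,p)=1, then a^(p-1) ≡ 1 (mod p)
p = 11 is prime, gcd(2,11) = 1
Reduce exponent: 314 mod 10 = 4
So 2^314 ≡ 2^4 (mod 11)
2^4 mod 11 = 5

2^314 ≡ 5 (mod 11)


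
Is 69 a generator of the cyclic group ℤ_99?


g generates ℤ_n iff gcd(g, n) = 1
gcd(69, 99) = 3
Since gcd = 3 ≠ 1, ⟨69⟩ has order 33 < 99, so 69 is not a generator.

No, 69 does not generate ℤ_99


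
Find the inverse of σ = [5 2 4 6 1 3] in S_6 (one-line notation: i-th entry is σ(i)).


To find σ⁻¹, swap domain and range:
σ(1) = 5 → σ⁻¹(5) = 1
σ(2) = 2 → σ⁻¹(2) = 2
σ(3) = 4 → σ⁻¹(4) = 3
σ(4) = 6 → σ⁻¹(6) = 4
σ(5) = 1 → σ⁻¹(1) = 5
σ(6) = 3 → σ⁻¹(3) = 6

σ⁻¹ = [5 2 6 3 1 4]


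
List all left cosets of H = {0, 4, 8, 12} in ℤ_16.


H = {0, 4, 8, 12}, |H| = 4
Number of cosets = |G|/|H| = 16/4 = 4
0 + H = {0, 4, 8, 12}
1 + H = {1, 5, 9, 13}
2 + H = {2, 6, 10, 14}
3 + H = {3, 7, 11, 15}

Cosets: 0+H={0,4,8,12}; 1+H={1,5,9,13}; 2+H={2,6,10,14}; 3+H={3,7,11,15}


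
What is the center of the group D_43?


Z(G) = {g ∈ G | gx = xg for all x ∈ G}
For odd n, Z(D_n) = {e}: no nontrivial rotation commutes with all reflections

Z(D_43) = {e}


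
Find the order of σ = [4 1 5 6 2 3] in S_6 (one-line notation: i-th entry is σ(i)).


Cycle decomposition: (1 4 6 3 5 2)
Cycle lengths: 6
Order = lcm(6) = 6

ord(σ) = 6


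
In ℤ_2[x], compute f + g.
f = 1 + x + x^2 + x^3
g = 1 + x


Add coefficients mod 2:
x^0: 1 + 1 = 0 (mod 2)
x^1: 1 + 1 = 0 (mod 2)
x^2: 1 + 0 = 1 (mod 2)
x^3: 1 + 0 = 1 (mod 2)
Result: x^2 + x^3

f + g = x^2 + x^3


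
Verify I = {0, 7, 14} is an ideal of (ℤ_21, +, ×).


Check ideal conditions for I = {0, 7, 14} in ℤ_21:
(1) I is an additive subgroup? Yes
(2) For r ∈ ℤ_21 and a ∈ I: r·a ∈ I? Yes

Yes, I is an ideal of ℤ_21


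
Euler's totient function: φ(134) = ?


Factor n: 134 = 2 × 67
φ(n) = n · ∏(1 - 1/p) over distinct primes p | n
φ(134) = 134 · (1 - 1/2) · (1 - 1/67) = 66

φ(134) = 66


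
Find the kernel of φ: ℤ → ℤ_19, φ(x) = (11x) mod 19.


Kernel = preimage of identity
ker(φ) = {x ∈ ℤ : 11x ≡ 0 (mod 19)}. gcd(11,19) = 1, so 11x ≡ 0 (mod 19) ⟺ x ≡ 0 (mod 19/1 = 19). Hence ker(φ) = 19ℤ

ker(φ) = 19ℤ


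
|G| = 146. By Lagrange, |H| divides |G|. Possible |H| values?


Lagrange's theorem: |H| divides |G|
|G| = 146
Divisors of 146: 1, 2, 73, 146

Possible subgroup orders: {1, 2, 73, 146}


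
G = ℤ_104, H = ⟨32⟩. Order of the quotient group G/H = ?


|⟨32⟩| = n / gcd(32, 104) = 104 / 8 = 13
H is normal (ℤ_104 is abelian).
|G/H| = |G| / |H| = 104 / 13 = 8

|G/H| = 8


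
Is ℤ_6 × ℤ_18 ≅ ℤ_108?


Comparing ℤ_6 × ℤ_18 and ℤ_108:
gcd(6,18) = 6 ≠ 1. Max element order in ℤ_6×ℤ_18 is lcm(6,18) = 18 < 108, so it has no element of order 108

No, ℤ_6 × ℤ_18 ≇ ℤ_108


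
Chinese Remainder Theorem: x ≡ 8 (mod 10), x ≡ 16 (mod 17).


m₁ = 10, m₂ = 17, gcd = 1, so CRT applies. M = m₁·m₂ = 170
Let M₁ = M/m₁ = 17, M₂ = M/m₂ = 10
Find y₁ ≡ M₁⁻¹ (mod m₁): 17⁻¹ ≡ 3 (mod 10)
Find y₂ ≡ M₂⁻¹ (mod m₂): 10⁻¹ ≡ 12 (mod 17)
x = a₁·M₁·y₁ + a₂·M₂·y₂ = 8·17·3 + 16·10·12 = 2328
Reduce mod 170: x ≡ 118
Check: 118 mod 10 = 8 ✓, 118 mod 17 = 16 ✓

x ≡ 118 (mod 170)


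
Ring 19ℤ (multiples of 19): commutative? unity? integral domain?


19ℤ is a commutative ring under +,× but has no multiplicative identity (1 ∉ 19ℤ); it has no zero divisors, but without unity it is not an integral domain
Commutative: Yes
Integral domain: No
Has unity: No

19ℤ (multiples of 19): Commutative=Yes, Unity=No


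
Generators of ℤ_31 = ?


g generates ℤ_n iff gcd(g,n) = 1
Prime factors of 31: 31
Generators are g ∈ {1,...,30} not divisible by any of these primes.
Generators: {1, 2, 3, 4, 5, 6, 7, 8, 9, 10, 11, 12, 13, 14, 15, 16, 17, 18, 19, 20, 21, 22, 23, 24, 25, 26, 27, 28, 29, 30}
Number of generators = φ(31) = 30

Generators of ℤ_31 = {1, 2, 3, 4, 5, 6, 7, 8, 9, 10, 11, 12, 13, 14, 15, 16, 17, 18, 19, 20, 21, 22, 23, 24, 25, 26, 27, 28, 29, 30}


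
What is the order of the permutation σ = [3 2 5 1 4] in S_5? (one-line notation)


Cycle decomposition: (1 3 5 4)
Cycle lengths: 4
Order = lcm(4) = 4

ord(σ) = 4


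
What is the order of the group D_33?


|D_n| = 2n (n rotations and n reflections)
|D_33| = 2×33 = 66

|D_33| = 66


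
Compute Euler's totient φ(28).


φ(n) = count of k ∈ {1,...,n} with gcd(k,n)=1
Coprimes to 28: {1, 3, 5, 9, 11, 13, 15, 17, 19, 23, 25, 27}
Count: 12

φ(28) = 12


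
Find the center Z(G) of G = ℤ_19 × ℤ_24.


Z(G) = {g ∈ G | gx = xg for all x ∈ G}
Direct product of abelian groups is abelian, so Z(G) = G

Z(ℤ_19 × ℤ_24) = ℤ_19 × ℤ_24


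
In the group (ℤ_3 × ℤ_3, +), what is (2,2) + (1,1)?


Operation: componentwise addition mod (3, 3)
(2,2) + (1,1) = ((a₁+b₁) mod 3, (a₂+b₂) mod 3) with a = (2,2), b = (1,1)

(2,2) + (1,1) = (0,0)


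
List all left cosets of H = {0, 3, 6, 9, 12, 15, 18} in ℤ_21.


H = {0, 3, 6, 9, 12, 15, 18}, |H| = 7
Number of cosets = |G|/|H| = 21/7 = 3
0 + H = {0, 3, 6, 9, 12, 15, 18}
1 + H = {1, 4, 7, 10, 13, 16, 19}
2 + H = {2, 5, 8, 11, 14, 17, 20}

Cosets: 0+H={0,3,6,9,12,15,18}; 1+H={1,4,7,10,13,16,19}; 2+H={2,5,8,11,14,17,20}


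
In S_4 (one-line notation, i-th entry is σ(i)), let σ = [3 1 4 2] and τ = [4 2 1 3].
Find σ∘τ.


σ∘τ: apply τ first, then σ
1 →τ 4 →σ 2
2 →τ 2 →σ 1
3 →τ 1 →σ 3
4 →τ 3 →σ 4

σ∘τ = [2 1 3 4]


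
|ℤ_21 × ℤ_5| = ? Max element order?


|ℤ_21 × ℤ_5| = 21 × 5 = 105
Max element order = lcm(21,5) = 105
Cyclic? Yes (gcd=1)

|ℤ_21×ℤ_5| = 105, max element order = 105


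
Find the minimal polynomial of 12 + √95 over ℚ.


Let α = 12 + √95. Then α - 12 = √95, so (α - 12)² = 95, giving α² - 24α + 49 = 0. Degree 2 and α ∉ ℚ, so this is the minimal polynomial.

Minimal polynomial: x² - 24x + 49


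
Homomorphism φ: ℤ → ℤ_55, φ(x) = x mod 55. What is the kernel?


Kernel = preimage of identity
ker(φ) = {x ∈ ℤ : x ≡ 0 (mod 55)} = 55ℤ = {0, ±55, ±110, ...}

ker(φ) = 55ℤ


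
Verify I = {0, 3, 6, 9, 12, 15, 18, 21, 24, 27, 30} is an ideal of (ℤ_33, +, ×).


Check ideal conditions for I = {0, 3, 6, 9, 12, 15, 18, 21, 24, 27, 30} in ℤ_33:
(1) I is an additive subgroup? Yes
(2) For r ∈ ℤ_33 and a ∈ I: r·a ∈ I? Yes

Yes, I is an ideal of ℤ_33


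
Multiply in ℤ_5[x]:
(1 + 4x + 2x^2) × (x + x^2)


Expand and collect like terms; reduce coefficients mod 5:
x^0: 1·0 = 0 ≡ 0 (mod 5)
x^1: 1·1 + 4·0 = 1 ≡ 1 (mod 5)
x^2: 1·1 + 4·1 + 2·0 = 5 ≡ 0 (mod 5)
x^3: 4·1 + 2·1 = 6 ≡ 1 (mod 5)
x^4: 2·1 = 2 ≡ 2 (mod 5)
Result: x + x^3 + 2x^4

f · g = x + x^3 + 2x^4


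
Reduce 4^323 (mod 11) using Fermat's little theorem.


Fermat's little theorem: if p is prime and gcd(a,p)=1, then a^(p-1) ≡ 1 (mod p)
p = 11 is prime, gcd(4,11) = 1
Reduce exponent: 323 mod 10 = 3
So 4^323 ≡ 4^3 (mod 11)
4^3 mod 11 = 9

4^323 ≡ 9 (mod 11)


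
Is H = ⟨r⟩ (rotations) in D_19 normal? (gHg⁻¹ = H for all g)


H = ⟨r⟩ (rotations) in D_19
The rotation subgroup ⟨r⟩ has index 2 in D_19, so it is normal

Yes, normal subgroup


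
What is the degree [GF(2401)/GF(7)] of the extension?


GF(2401) = GF(7^4), so the extension degree is 4

[GF(2401)/GF(7)] = 4


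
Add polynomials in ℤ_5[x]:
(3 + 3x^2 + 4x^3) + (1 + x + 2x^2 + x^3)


Add coefficients mod 5:
x^0: 3 + 1 = 4 (mod 5)
x^1: 0 + 1 = 1 (mod 5)
x^2: 3 + 2 = 0 (mod 5)
x^3: 4 + 1 = 0 (mod 5)
Result: 4 + x

f + g = 4 + x


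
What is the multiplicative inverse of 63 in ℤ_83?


Use the extended Euclidean algorithm to write 1 = 63·s + 83·t; then s mod 83 is the inverse.
Euclidean algorithm:
  63 = 0·83 + 63
  83 = 1·63 + 20
  63 = 3·20 + 3
  20 = 6·3 + 2
  3 = 1·2 + 1
  2 = 2·1 + 0
gcd(63,83) = 1
Back-substitution gives: 63·(29) + 83·(-22) = 1
So 63⁻¹ ≡ 29 ≡ 29 (mod 83)
Check: 63 × 29 = 1827 ≡ 1 (mod 83) ✓

63⁻¹ ≡ 29 (mod 83)


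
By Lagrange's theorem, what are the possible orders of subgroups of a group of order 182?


Lagrange's theorem: |H| divides |G|
|G| = 182
Divisors of 182: 1, 2, 7, 13, 14, 26, 91, 182

Possible subgroup orders: {1, 2, 7, 13, 14, 26, 91, 182}


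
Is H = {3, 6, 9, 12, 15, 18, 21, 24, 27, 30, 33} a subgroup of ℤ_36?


Subgroup test for H = {3, 6, 9, 12, 15, 18, 21, 24, 27, 30, 33} in (ℤ_36, +):
(1) 0 ∈ H? No
(2) Closure: for all a,b ∈ H, (a+b) mod 36 ∈ H? No  [counterexample: 3 + 33 = 0 ∉ H]
(3) Inverses: for all a ∈ H, -a mod 36 ∈ H? Yes

No, H is not a subgroup of ℤ_36


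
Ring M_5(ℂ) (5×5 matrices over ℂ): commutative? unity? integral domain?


Matrix multiplication is non-commutative for n ≥ 2; the identity matrix I is the unity; singular matrices give zero divisors, so not an integral domain
Commutative: No
Integral domain: No
Has unity: Yes

M_5(ℂ) (5×5 matrices over ℂ): Commutative=No, Unity=Yes


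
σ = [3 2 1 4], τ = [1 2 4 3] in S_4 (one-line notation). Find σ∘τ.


σ∘τ: apply τ first, then σ
1 →τ 1 →σ 3
2 →τ 2 →σ 2
3 →τ 4 →σ 4
4 →τ 3 →σ 1

σ∘τ = [3 2 4 1]


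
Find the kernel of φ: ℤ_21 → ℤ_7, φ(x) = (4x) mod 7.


Kernel = preimage of identity
ker(φ) = {x ∈ ℤ_21 : 4x ≡ 0 (mod 7)}. Since 7 | 21, φ is well-defined. The kernel is the cyclic subgroup ⟨7⟩ of ℤ_21 (order 3), i.e. {0, 7, 14}

ker(φ) = {0, 7, 14}


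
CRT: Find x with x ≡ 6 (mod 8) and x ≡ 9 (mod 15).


m₁ = 8, m₂ = 15, gcd = 1, so CRT applies. M = m₁·m₂ = 120
Let M₁ = M/m₁ = 15, M₂ = M/m₂ = 8
Find y₁ ≡ M₁⁻¹ (mod m₁): 15⁻¹ ≡ 7 (mod 8)
Find y₂ ≡ M₂⁻¹ (mod m₂): 8⁻¹ ≡ 2 (mod 15)
x = a₁·M₁·y₁ + a₂·M₂·y₂ = 6·15·7 + 9·8·2 = 774
Reduce mod 120: x ≡ 54
Check: 54 mod 8 = 6 ✓, 54 mod 15 = 9 ✓

x ≡ 54 (mod 120)


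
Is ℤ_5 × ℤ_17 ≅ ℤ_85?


Comparing ℤ_5 × ℤ_17 and ℤ_85:
gcd(5,17) = 1, so ℤ_5 × ℤ_17 ≅ ℤ_85 (CRT)

Yes, ℤ_5 × ℤ_17 ≅ ℤ_85


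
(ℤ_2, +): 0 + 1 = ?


Operation: addition mod 2
0 + 1 = (a + b) mod 2 with a = 0, b = 1

0 + 1 = 1


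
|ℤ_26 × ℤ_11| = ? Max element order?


|ℤ_26 × ℤ_11| = 26 × 11 = 286
Max element order = lcm(26,11) = 286
Cyclic? Yes (gcd=1)

|ℤ_26×ℤ_11| = 286, max element order = 286


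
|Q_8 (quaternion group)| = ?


Q_8 = {±1, ±i, ±j, ±k}
|Q_8| = 8

|Q_8 (quaternion group)| = 8


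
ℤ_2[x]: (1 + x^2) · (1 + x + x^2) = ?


Expand and collect like terms; reduce coefficients mod 2:
x^0: 1·1 = 1 ≡ 1 (mod 2)
x^1: 1·1 + 0·1 = 1 ≡ 1 (mod 2)
x^2: 1·1 + 0·1 + 1·1 = 2 ≡ 0 (mod 2)
x^3: 0·1 + 1·1 = 1 ≡ 1 (mod 2)
x^4: 1·1 = 1 ≡ 1 (mod 2)
Result: 1 + x + x^3 + x^4

f · g = 1 + x + x^3 + x^4


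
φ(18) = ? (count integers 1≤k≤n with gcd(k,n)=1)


φ(n) = count of k ∈ {1,...,n} with gcd(k,n)=1
Coprimes to 18: {1, 5, 7, 11, 13, 17}
Count: 6

φ(18) = 6


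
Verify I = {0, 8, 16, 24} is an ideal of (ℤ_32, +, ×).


Check ideal conditions for I = {0, 8, 16, 24} in ℤ_32:
(1) I is an additive subgroup? Yes
(2) For r ∈ ℤ_32 and a ∈ I: r·a ∈ I? Yes

Yes, I is an ideal of ℤ_32


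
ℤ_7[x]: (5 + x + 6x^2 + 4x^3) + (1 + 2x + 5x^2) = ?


Add coefficients mod 7:
x^0: 5 + 1 = 6 (mod 7)
x^1: 1 + 2 = 3 (mod 7)
x^2: 6 + 5 = 4 (mod 7)
x^3: 4 + 0 = 4 (mod 7)
Result: 6 + 3x + 4x^2 + 4x^3

f + g = 6 + 3x + 4x^2 + 4x^3


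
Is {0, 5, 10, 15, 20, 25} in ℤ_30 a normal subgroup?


H = {0, 5, 10, 15, 20, 25} in ℤ_30
ℤ_30 is abelian; every subgroup of an abelian group is normal

Yes, normal subgroup


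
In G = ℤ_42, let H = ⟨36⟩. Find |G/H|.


|⟨36⟩| = n / gcd(36, 42) = 42 / 6 = 7
H is normal (ℤ_42 is abelian).
|G/H| = |G| / |H| = 42 / 7 = 6

|G/H| = 6


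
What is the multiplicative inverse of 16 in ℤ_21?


Use the extended Euclidean algorithm to write 1 = 16·s + 21·t; then s mod 21 is the inverse.
Euclidean algorithm:
  16 = 0·21 + 16
  21 = 1·16 + 5
  16 = 3·5 + 1
  5 = 5·1 + 0
gcd(16,21) = 1
Back-substitution gives: 16·(4) + 21·(-3) = 1
So 16⁻¹ ≡ 4 ≡ 4 (mod 21)
Check: 16 × 4 = 64 ≡ 1 (mod 21) ✓

16⁻¹ ≡ 4 (mod 21)


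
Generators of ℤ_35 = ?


g generates ℤ_n iff gcd(g,n) = 1
Prime factors of 35: 5, 7
Generators are g ∈ {1,...,34} not divisible by any of these primes.
Generators: {1, 2, 3, 4, 6, 8, 9, 11, 12, 13, 16, 17, 18, 19, 22, 23, 24, 26, 27, 29, 31, 32, 33, 34}
Number of generators = φ(35) = 24

Generators of ℤ_35 = {1, 2, 3, 4, 6, 8, 9, 11, 12, 13, 16, 17, 18, 19, 22, 23, 24, 26, 27, 29, 31, 32, 33, 34}


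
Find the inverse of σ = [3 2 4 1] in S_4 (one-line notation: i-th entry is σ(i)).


To find σ⁻¹, swap domain and range:
σ(1) = 3 → σ⁻¹(3) = 1
σ(2) = 2 → σ⁻¹(2) = 2
σ(3) = 4 → σ⁻¹(4) = 3
σ(4) = 1 → σ⁻¹(1) = 4

σ⁻¹ = [4 2 1 3]


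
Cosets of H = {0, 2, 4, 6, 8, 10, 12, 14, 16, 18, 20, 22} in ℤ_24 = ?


H = {0, 2, 4, 6, 8, 10, 12, 14, 16, 18, 20, 22}, |H| = 12
Number of cosets = |G|/|H| = 24/12 = 2
0 + H = {0, 2, 4, 6, 8, 10, 12, 14, 16, 18, 20, 22}
1 + H = {1, 3, 5, 7, 9, 11, 13, 15, 17, 19, 21, 23}

Cosets: 0+H={0,2,4,6,8,10,12,14,16,18,20,22}; 1+H={1,3,5,7,9,11,13,15,17,19,21,23}


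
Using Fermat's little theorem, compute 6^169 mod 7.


Fermat's little theorem: if p is prime and gcd(a,p)=1, then a^(p-1) ≡ 1 (mod p)
p = 7 is prime, gcd(6,7) = 1
Reduce exponent: 169 mod 6 = 1
So 6^169 ≡ 6^1 (mod 7)
6^1 mod 7 = 6

6^169 ≡ 6 (mod 7)


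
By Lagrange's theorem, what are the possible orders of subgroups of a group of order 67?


Lagrange's theorem: |H| divides |G|
|G| = 67
Divisors of 67: 1, 67

Possible subgroup orders: {1, 67}


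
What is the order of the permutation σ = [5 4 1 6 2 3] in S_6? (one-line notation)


Cycle decomposition: (1 5 2 4 6 3)
Cycle lengths: 6
Order = lcm(6) = 6

ord(σ) = 6


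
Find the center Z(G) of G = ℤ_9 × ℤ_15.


Z(G) = {g ∈ G | gx = xg for all x ∈ G}
Direct product of abelian groups is abelian, so Z(G) = G

Z(ℤ_9 × ℤ_15) = ℤ_9 × ℤ_15


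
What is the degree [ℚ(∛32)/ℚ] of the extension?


∛32 has minimal polynomial x³ - 32 (irreducible over ℚ since 32 is not a perfect cube)

[ℚ(∛32)/ℚ] = 3


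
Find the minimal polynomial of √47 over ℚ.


√47 satisfies x² - 47 = 0, irreducible over ℚ since 47 is squarefree

Minimal polynomial: x² - 47


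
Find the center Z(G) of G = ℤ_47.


Z(G) = {g ∈ G | gx = xg for all x ∈ G}
ℤ_47 is abelian, so Z(G) = G

Z(ℤ_47) = ℤ_47


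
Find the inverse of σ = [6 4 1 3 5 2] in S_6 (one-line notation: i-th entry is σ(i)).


To find σ⁻¹, swap domain and range:
σ(1) = 6 → σ⁻¹(6) = 1
σ(2) = 4 → σ⁻¹(4) = 2
σ(3) = 1 → σ⁻¹(1) = 3
σ(4) = 3 → σ⁻¹(3) = 4
σ(5) = 5 → σ⁻¹(5) = 5
σ(6) = 2 → σ⁻¹(2) = 6

σ⁻¹ = [3 6 4 2 5 1]


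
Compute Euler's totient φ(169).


Factor n: 169 = 13^2
φ(n) = n · ∏(1 - 1/p) over distinct primes p | n
φ(169) = 169 · (1 - 1/13) = 156

φ(169) = 156


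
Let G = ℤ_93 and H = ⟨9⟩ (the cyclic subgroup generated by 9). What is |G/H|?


|⟨9⟩| = n / gcd(9, 93) = 93 / 3 = 31
H is normal (ℤ_93 is abelian).
|G/H| = |G| / |H| = 93 / 31 = 3

|G/H| = 3


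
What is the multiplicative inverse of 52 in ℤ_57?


Use the extended Euclidean algorithm to write 1 = 52·s + 57·t; then s mod 57 is the inverse.
Euclidean algorithm:
  52 = 0·57 + 52
  57 = 1·52 + 5
  52 = 10·5 + 2
  5 = 2·2 + 1
  2 = 2·1 + 0
gcd(52,57) = 1
Back-substitution gives: 52·(-23) + 57·(21) = 1
So 52⁻¹ ≡ -23 ≡ 34 (mod 57)
Check: 52 × 34 = 1768 ≡ 1 (mod 57) ✓

52⁻¹ ≡ 34 (mod 57)


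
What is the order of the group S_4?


|S_n| = n! (number of permutations of n symbols)
|S_4| = 4! = 24

|S_4| = 24


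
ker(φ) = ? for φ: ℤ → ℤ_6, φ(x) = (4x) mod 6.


Kernel = preimage of identity
ker(φ) = {x ∈ ℤ : 4x ≡ 0 (mod 6)}. gcd(4,6) = 2, so 4x ≡ 0 (mod 6) ⟺ x ≡ 0 (mod 6/2 = 3). Hence ker(φ) = 3ℤ

ker(φ) = 3ℤ


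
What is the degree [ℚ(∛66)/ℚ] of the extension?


∛66 has minimal polynomial x³ - 66 (irreducible over ℚ since 66 is not a perfect cube)

[ℚ(∛66)/ℚ] = 3


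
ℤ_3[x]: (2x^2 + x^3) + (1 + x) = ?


Add coefficients mod 3:
x^0: 0 + 1 = 1 (mod 3)
x^1: 0 + 1 = 1 (mod 3)
x^2: 2 + 0 = 2 (mod 3)
x^3: 1 + 0 = 1 (mod 3)
Result: 1 + x + 2x^2 + x^3

f + g = 1 + x + 2x^2 + x^3


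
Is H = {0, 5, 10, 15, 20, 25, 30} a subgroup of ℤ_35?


Subgroup test for H = {0, 5, 10, 15, 20, 25, 30} in (ℤ_35, +):
(1) 0 ∈ H? Yes
(2) Closure: for all a,b ∈ H, (a+b) mod 35 ∈ H? Yes
(3) Inverses: for all a ∈ H, -a mod 35 ∈ H? Yes

Yes, H is a subgroup of ℤ_35


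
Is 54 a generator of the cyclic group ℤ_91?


g generates ℤ_n iff gcd(g, n) = 1
gcd(54, 91) = 1
Since gcd = 1, 54 is a generator.

Yes, 54 generates ℤ_91


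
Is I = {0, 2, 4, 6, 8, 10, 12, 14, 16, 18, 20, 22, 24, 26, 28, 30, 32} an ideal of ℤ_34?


Check ideal conditions for I = {0, 2, 4, 6, 8, 10, 12, 14, 16, 18, 20, 22, 24, 26, 28, 30, 32} in ℤ_34:
(1) I is an additive subgroup? Yes
(2) For r ∈ ℤ_34 and a ∈ I: r·a ∈ I? Yes

Yes, I is an ideal of ℤ_34


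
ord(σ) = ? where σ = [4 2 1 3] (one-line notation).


Cycle decomposition: (1 4 3)
Cycle lengths: 3
Order = lcm(3) = 3

ord(σ) = 3


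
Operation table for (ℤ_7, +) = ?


Elements: {0, 1, 2, 3, 4, 5, 6}
Operation: addition mod 7
Entry (a, b) = (a + b) mod 7

Cayley table:
  | 0 | 1 | 2 | 3 | 4 | 5 | 6
0 | 0 | 1 | 2 | 3 | 4 | 5 | 6
1 | 1 | 2 | 3 | 4 | 5 | 6 | 0
2 | 2 | 3 | 4 | 5 | 6 | 0 | 1
3 | 3 | 4 | 5 | 6 | 0 | 1 | 2
4 | 4 | 5 | 6 | 0 | 1 | 2 | 3
5 | 5 | 6 | 0 | 1 | 2 | 3 | 4
6 | 6 | 0 | 1 | 2 | 3 | 4 | 5


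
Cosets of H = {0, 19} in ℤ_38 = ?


H = {0, 19}, |H| = 2
Number of cosets = |G|/|H| = 38/2 = 19
0 + H = {0, 19}
1 + H = {1, 20}
2 + H = {2, 21}
3 + H = {3, 22}
4 + H = {4, 23}
5 + H = {5, 24}
6 + H = {6, 25}
7 + H = {7, 26}
8 + H = {8, 27}
9 + H = {9, 28}
10 + H = {10, 29}
11 + H = {11, 30}
12 + H = {12, 31}
13 + H = {13, 32}
14 + H = {14, 33}
15 + H = {15, 34}
16 + H = {16, 35}
17 + H = {17, 36}
18 + H = {18, 37}

Cosets: 0+H={0,19}; 1+H={1,20}; 2+H={2,21}; 3+H={3,22}; 4+H={4,23}; 5+H={5,24}; 6+H={6,25}; 7+H={7,26}; 8+H={8,27}; 9+H={9,28}; 10+H={10,29}; 11+H={11,30}; 12+H={12,31}; 13+H={13,32}; 14+H={14,33}; 15+H={15,34}; 16+H={16,35}; 17+H={17,36}; 18+H={18,37}


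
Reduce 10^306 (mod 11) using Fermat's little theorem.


Fermat's little theorem: if p is prime and gcd(a,p)=1, then a^(p-1) ≡ 1 (mod p)
p = 11 is prime, gcd(10,11) = 1
Reduce exponent: 306 mod 10 = 6
So 10^306 ≡ 10^6 (mod 11)
10^6 mod 11 = 1

10^306 ≡ 1 (mod 11)


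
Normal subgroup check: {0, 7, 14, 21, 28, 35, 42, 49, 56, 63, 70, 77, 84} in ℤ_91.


H = {0, 7, 14, 21, 28, 35, 42, 49, 56, 63, 70, 77, 84} in ℤ_91
ℤ_91 is abelian; every subgroup of an abelian group is normal

Yes, normal subgroup


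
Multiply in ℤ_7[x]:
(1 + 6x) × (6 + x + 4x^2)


Expand and collect like terms; reduce coefficients mod 7:
x^0: 1·6 = 6 ≡ 6 (mod 7)
x^1: 1·1 + 6·6 = 37 ≡ 2 (mod 7)
x^2: 1·4 + 6·1 = 10 ≡ 3 (mod 7)
x^3: 6·4 = 24 ≡ 3 (mod 7)
Result: 6 + 2x + 3x^2 + 3x^3

f · g = 6 + 2x + 3x^2 + 3x^3


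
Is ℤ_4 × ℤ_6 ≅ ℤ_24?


Comparing ℤ_4 × ℤ_6 and ℤ_24:
gcd(4,6) = 2 ≠ 1. Max element order in ℤ_4×ℤ_6 is lcm(4,6) = 12 < 24, so it has no element of order 24

No, ℤ_4 × ℤ_6 ≇ ℤ_24


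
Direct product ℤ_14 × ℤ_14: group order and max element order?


|ℤ_14 × ℤ_14| = 14 × 14 = 196
Max element order = lcm(14,14) = 14
Cyclic? No (gcd=14)

|ℤ_14×ℤ_14| = 196, max element order = 14


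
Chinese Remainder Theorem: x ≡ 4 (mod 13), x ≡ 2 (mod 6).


m₁ = 13, m₂ = 6, gcd = 1, so CRT applies. M = m₁·m₂ = 78
Let M₁ = M/m₁ = 6, M₂ = M/m₂ = 13
Find y₁ ≡ M₁⁻¹ (mod m₁): 6⁻¹ ≡ 11 (mod 13)
Find y₂ ≡ M₂⁻¹ (mod m₂): 13⁻¹ ≡ 1 (mod 6)
x = a₁·M₁·y₁ + a₂·M₂·y₂ = 4·6·11 + 2·13·1 = 290
Reduce mod 78: x ≡ 56
Check: 56 mod 13 = 4 ✓, 56 mod 6 = 2 ✓

x ≡ 56 (mod 78)


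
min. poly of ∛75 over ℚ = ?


∛75 satisfies x³ - 75 = 0, irreducible over ℚ (no rational root; 75 is not a perfect cube)

Minimal polynomial: x³ - 75


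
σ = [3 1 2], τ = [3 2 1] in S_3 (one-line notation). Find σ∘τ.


σ∘τ: apply τ first, then σ
1 →τ 3 →σ 2
2 →τ 2 →σ 1
3 →τ 1 →σ 3

σ∘τ = [2 1 3]


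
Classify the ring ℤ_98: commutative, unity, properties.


ℤ_98 is a commutative ring with unity 1; 98 = 2×49 is composite, so 2·49 ≡ 0 gives zero divisors (not an integral domain)
Commutative: Yes
Integral domain: No
Has unity: Yes

ℤ_98: Commutative=Yes, Unity=Yes


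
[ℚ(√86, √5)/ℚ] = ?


[ℚ(√86,√5):ℚ] = [ℚ(√86,√5):ℚ(√86)]·[ℚ(√86):ℚ] = 2·2 = 4

[ℚ(√86, √5)/ℚ] = 4


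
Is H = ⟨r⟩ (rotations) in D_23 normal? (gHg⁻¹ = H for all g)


H = ⟨r⟩ (rotations) in D_23
The rotation subgroup ⟨r⟩ has index 2 in D_23, so it is normal

Yes, normal subgroup


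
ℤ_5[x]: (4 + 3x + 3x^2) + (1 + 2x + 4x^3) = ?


Add coefficients mod 5:
x^0: 4 + 1 = 0 (mod 5)
x^1: 3 + 2 = 0 (mod 5)
x^2: 3 + 0 = 3 (mod 5)
x^3: 0 + 4 = 4 (mod 5)
Result: 3x^2 + 4x^3

f + g = 3x^2 + 4x^3


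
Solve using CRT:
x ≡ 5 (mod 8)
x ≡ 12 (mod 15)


m₁ = 8, m₂ = 15, gcd = 1, so CRT applies. M = m₁·m₂ = 120
Let M₁ = M/m₁ = 15, M₂ = M/m₂ = 8
Find y₁ ≡ M₁⁻¹ (mod m₁): 15⁻¹ ≡ 7 (mod 8)
Find y₂ ≡ M₂⁻¹ (mod m₂): 8⁻¹ ≡ 2 (mod 15)
x = a₁·M₁·y₁ + a₂·M₂·y₂ = 5·15·7 + 12·8·2 = 717
Reduce mod 120: x ≡ 117
Check: 117 mod 8 = 5 ✓, 117 mod 15 = 12 ✓

x ≡ 117 (mod 120)


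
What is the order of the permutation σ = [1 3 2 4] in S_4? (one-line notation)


Cycle decomposition: (2 3)
Cycle lengths: 2
Order = lcm(2) = 2

ord(σ) = 2


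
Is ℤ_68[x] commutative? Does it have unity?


ℤ_68 has zero divisors (2·34 ≡ 0), and these lift to constant zero divisors in ℤ_68[x]; so not an integral domain
Commutative: Yes
Integral domain: No
Has unity: Yes

ℤ_68[x]: Commutative=Yes, Unity=Yes


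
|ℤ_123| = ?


ℤ_n has n elements.

|ℤ_123| = 123


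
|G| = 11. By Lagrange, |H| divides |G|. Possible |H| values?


Lagrange's theorem: |H| divides |G|
|G| = 11
Divisors of 11: 1, 11

Possible subgroup orders: {1, 11}


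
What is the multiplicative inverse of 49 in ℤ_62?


Use the extended Euclidean algorithm to write 1 = 49·s + 62·t; then s mod 62 is the inverse.
Euclidean algorithm:
  49 = 0·62 + 49
  62 = 1·49 + 13
  49 = 3·13 + 10
  13 = 1·10 + 3
  10 = 3·3 + 1
  3 = 3·1 + 0
gcd(49,62) = 1
Back-substitution gives: 49·(19) + 62·(-15) = 1
So 49⁻¹ ≡ 19 ≡ 19 (mod 62)
Check: 49 × 19 = 931 ≡ 1 (mod 62) ✓

49⁻¹ ≡ 19 (mod 62)


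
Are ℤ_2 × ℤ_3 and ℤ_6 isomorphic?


Comparing ℤ_2 × ℤ_3 and ℤ_6:
gcd(2,3) = 1, so ℤ_2 × ℤ_3 ≅ ℤ_6 (CRT)

Yes, ℤ_2 × ℤ_3 ≅ ℤ_6


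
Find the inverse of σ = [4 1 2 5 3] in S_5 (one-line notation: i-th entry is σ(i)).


To find σ⁻¹, swap domain and range:
σ(1) = 4 → σ⁻¹(4) = 1
σ(2) = 1 → σ⁻¹(1) = 2
σ(3) = 2 → σ⁻¹(2) = 3
σ(4) = 5 → σ⁻¹(5) = 4
σ(5) = 3 → σ⁻¹(3) = 5

σ⁻¹ = [2 3 5 1 4]


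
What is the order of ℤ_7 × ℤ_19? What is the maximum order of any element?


|ℤ_7 × ℤ_19| = 7 × 19 = 133
Max element order = lcm(7,19) = 133
Cyclic? Yes (gcd=1)

|ℤ_7×ℤ_19| = 133, max element order = 133


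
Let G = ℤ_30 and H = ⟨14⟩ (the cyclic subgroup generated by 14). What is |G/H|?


|⟨14⟩| = n / gcd(14, 30) = 30 / 2 = 15
H is normal (ℤ_30 is abelian).
|G/H| = |G| / |H| = 30 / 15 = 2

|G/H| = 2


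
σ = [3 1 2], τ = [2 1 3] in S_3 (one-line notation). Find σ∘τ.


σ∘τ: apply τ first, then σ
1 →τ 2 →σ 1
2 →τ 1 →σ 3
3 →τ 3 →σ 2

σ∘τ = [1 3 2]


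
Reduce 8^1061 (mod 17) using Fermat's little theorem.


Fermat's little theorem: if p is prime and gcd(a,p)=1, then a^(p-1) ≡ 1 (mod p)
p = 17 is prime, gcd(8,17) = 1
Reduce exponent: 1061 mod 16 = 5
So 8^1061 ≡ 8^5 (mod 17)
8^5 mod 17 = 9

8^1061 ≡ 9 (mod 17)


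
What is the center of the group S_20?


Z(G) = {g ∈ G | gx = xg for all x ∈ G}
S_n is non-abelian for n ≥ 3; Z(S_20) is trivial

Z(S_20) = {e}


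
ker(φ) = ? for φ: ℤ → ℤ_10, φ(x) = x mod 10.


Kernel = preimage of identity
ker(φ) = {x ∈ ℤ : x ≡ 0 (mod 10)} = 10ℤ = {0, ±10, ±20, ...}

ker(φ) = 10ℤ


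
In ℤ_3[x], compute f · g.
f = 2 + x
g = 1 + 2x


Expand and collect like terms; reduce coefficients mod 3:
x^0: 2·1 = 2 ≡ 2 (mod 3)
x^1: 2·2 + 1·1 = 5 ≡ 2 (mod 3)
x^2: 1·2 = 2 ≡ 2 (mod 3)
Result: 2 + 2x + 2x^2

f · g = 2 + 2x + 2x^2


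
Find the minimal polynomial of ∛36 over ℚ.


∛36 satisfies x³ - 36 = 0, irreducible over ℚ (no rational root; 36 is not a perfect cube)

Minimal polynomial: x³ - 36


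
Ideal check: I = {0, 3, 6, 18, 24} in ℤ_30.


Check ideal conditions for I = {0, 3, 6, 18, 24} in ℤ_30:
(1) I is an additive subgroup? No
(2) For r ∈ ℤ_30 and a ∈ I: r·a ∈ I? No  [counterexample: r=2, a=6, r·a mod 30 = 12 ∉ I]

No, I is not an ideal of ℤ_30


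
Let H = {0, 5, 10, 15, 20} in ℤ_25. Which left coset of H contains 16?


16 + H = {16 + h (mod 25) : h ∈ H}
16+0=16, 16+5=21, 16+10=1, 16+15=6, 16+20=11
16 + H = {1, 6, 11, 16, 21} = 1 + H

16 + H = {1, 6, 11, 16, 21}


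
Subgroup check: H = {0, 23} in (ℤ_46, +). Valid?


Subgroup test for H = {0, 23} in (ℤ_46, +):
(1) 0 ∈ H? Yes
(2) Closure: for all a,b ∈ H, (a+b) mod 46 ∈ H? Yes
(3) Inverses: for all a ∈ H, -a mod 46 ∈ H? Yes

Yes, H is a subgroup of ℤ_46


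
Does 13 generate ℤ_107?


g generates ℤ_n iff gcd(g, n) = 1
gcd(13, 107) = 1
Since gcd = 1, 13 is a generator.

Yes, 13 generates ℤ_107


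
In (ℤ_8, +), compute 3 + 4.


Operation: addition mod 8
3 + 4 = (a + b) mod 8 with a = 3, b = 4

3 + 4 = 7


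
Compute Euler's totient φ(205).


Factor n: 205 = 5 × 41
φ(n) = n · ∏(1 - 1/p) over distinct primes p | n
φ(205) = 205 · (1 - 1/5) · (1 - 1/41) = 160

φ(205) = 160


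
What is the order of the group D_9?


|D_n| = 2n (n rotations and n reflections)
|D_9| = 2×9 = 18

|D_9| = 18


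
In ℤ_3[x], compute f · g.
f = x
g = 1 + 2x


Expand and collect like terms; reduce coefficients mod 3:
x^0: 0·1 = 0 ≡ 0 (mod 3)
x^1: 0·2 + 1·1 = 1 ≡ 1 (mod 3)
x^2: 1·2 = 2 ≡ 2 (mod 3)
Result: x + 2x^2

f · g = x + 2x^2


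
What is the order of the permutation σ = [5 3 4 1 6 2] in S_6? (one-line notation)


Cycle decomposition: (1 5 6 2 3 4)
Cycle lengths: 6
Order = lcm(6) = 6

ord(σ) = 6


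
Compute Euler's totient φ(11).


φ(n) = count of k ∈ {1,...,n} with gcd(k,n)=1
Coprimes to 11: {1, 2, 3, 4, 5, 6, 7, 8, 9, 10}
Count: 10

φ(11) = 10


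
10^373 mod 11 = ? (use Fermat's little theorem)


Fermat's little theorem: if p is prime and gcd(a,p)=1, then a^(p-1) ≡ 1 (mod p)
p = 11 is prime, gcd(10,11) = 1
Reduce exponent: 373 mod 10 = 3
So 10^373 ≡ 10^3 (mod 11)
10^3 mod 11 = 10

10^373 ≡ 10 (mod 11)


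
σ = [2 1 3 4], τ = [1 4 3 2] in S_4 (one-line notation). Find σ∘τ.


σ∘τ: apply τ first, then σ
1 →τ 1 →σ 2
2 →τ 4 →σ 4
3 →τ 3 →σ 3
4 →τ 2 →σ 1

σ∘τ = [2 4 3 1]


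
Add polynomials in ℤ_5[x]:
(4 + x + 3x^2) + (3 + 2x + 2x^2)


Add coefficients mod 5:
x^0: 4 + 3 = 2 (mod 5)
x^1: 1 + 2 = 3 (mod 5)
x^2: 3 + 2 = 0 (mod 5)
Result: 2 + 3x

f + g = 2 + 3x


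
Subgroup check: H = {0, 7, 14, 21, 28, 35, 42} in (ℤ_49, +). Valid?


Subgroup test for H = {0, 7, 14, 21, 28, 35, 42} in (ℤ_49, +):
(1) 0 ∈ H? Yes
(2) Closure: for all a,b ∈ H, (a+b) mod 49 ∈ H? Yes
(3) Inverses: for all a ∈ H, -a mod 49 ∈ H? Yes

Yes, H is a subgroup of ℤ_49


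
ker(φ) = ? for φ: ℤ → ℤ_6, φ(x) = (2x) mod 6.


Kernel = preimage of identity
ker(φ) = {x ∈ ℤ : 2x ≡ 0 (mod 6)}. gcd(2,6) = 2, so 2x ≡ 0 (mod 6) ⟺ x ≡ 0 (mod 6/2 = 3). Hence ker(φ) = 3ℤ

ker(φ) = 3ℤ


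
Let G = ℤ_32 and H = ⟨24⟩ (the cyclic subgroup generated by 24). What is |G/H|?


|⟨24⟩| = n / gcd(24, 32) = 32 / 8 = 4
H is normal (ℤ_32 is abelian).
|G/H| = |G| / |H| = 32 / 4 = 8

|G/H| = 8


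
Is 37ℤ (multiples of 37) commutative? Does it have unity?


37ℤ is a commutative ring under +,× but has no multiplicative identity (1 ∉ 37ℤ); it has no zero divisors, but without unity it is not an integral domain
Commutative: Yes
Integral domain: No
Has unity: No

37ℤ (multiples of 37): Commutative=Yes, Unity=No


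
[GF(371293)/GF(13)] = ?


GF(371293) = GF(13^5), so the extension degree is 5

[GF(371293)/GF(13)] = 5


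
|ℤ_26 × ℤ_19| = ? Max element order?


|ℤ_26 × ℤ_19| = 26 × 19 = 494
Max element order = lcm(26,19) = 494
Cyclic? Yes (gcd=1)

|ℤ_26×ℤ_19| = 494, max element order = 494


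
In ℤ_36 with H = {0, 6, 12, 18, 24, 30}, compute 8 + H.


8 + H = {8 + h (mod 36) : h ∈ H}
8+0=8, 8+6=14, 8+12=20, 8+18=26, 8+24=32, 8+30=2
8 + H = {2, 8, 14, 20, 26, 32} = 2 + H

8 + H = {2, 8, 14, 20, 26, 32}


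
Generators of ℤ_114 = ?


g generates ℤ_n iff gcd(g,n) = 1
Prime factors of 114: 2, 3, 19
Generators are g ∈ {1,...,113} not divisible by any of these primes.
Generators: {1, 5, 7, 11, 13, 17, 23, 25, 29, 31, 35, 37, 41, 43, 47, 49, 53, 55, 59, 61, 65, 67, 71, 73, 77, 79, 83, 85, 89, 91, 97, 101, 103, 107, 109, 113}
Number of generators = φ(114) = 36

Generators of ℤ_114 = {1, 5, 7, 11, 13, 17, 23, 25, 29, 31, 35, 37, 41, 43, 47, 49, 53, 55, 59, 61, 65, 67, 71, 73, 77, 79, 83, 85, 89, 91, 97, 101, 103, 107, 109, 113}


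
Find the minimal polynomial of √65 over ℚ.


√65 satisfies x² - 65 = 0, irreducible over ℚ since 65 is squarefree

Minimal polynomial: x² - 65


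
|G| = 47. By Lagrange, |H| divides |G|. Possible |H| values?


Lagrange's theorem: |H| divides |G|
|G| = 47
Divisors of 47: 1, 47

Possible subgroup orders: {1, 47}


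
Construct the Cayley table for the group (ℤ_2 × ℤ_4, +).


Elements: {(0,0), (0,1), (0,2), (0,3), (1,0), (1,1), (1,2), (1,3)}
Operation: componentwise addition mod (2, 4)
Entry (a, b) = ((a₁+b₁) mod 2, (a₂+b₂) mod 4)

Cayley table:
      | (0,0) | (0,1) | (0,2) | (0,3) | (1,0) | (1,1) | (1,2) | (1,3)
(0,0) | (0,0) | (0,1) | (0,2) | (0,3) | (1,0) | (1,1) | (1,2) | (1,3)
(0,1) | (0,1) | (0,2) | (0,3) | (0,0) | (1,1) | (1,2) | (1,3) | (1,0)
(0,2) | (0,2) | (0,3) | (0,0) | (0,1) | (1,2) | (1,3) | (1,0) | (1,1)
(0,3) | (0,3) | (0,0) | (0,1) | (0,2) | (1,3) | (1,0) | (1,1) | (1,2)
(1,0) | (1,0) | (1,1) | (1,2) | (1,3) | (0,0) | (0,1) | (0,2) | (0,3)
(1,1) | (1,1) | (1,2) | (1,3) | (1,0) | (0,1) | (0,2) | (0,3) | (0,0)
(1,2) | (1,2) | (1,3) | (1,0) | (1,1) | (0,2) | (0,3) | (0,0) | (0,1)
(1,3) | (1,3) | (1,0) | (1,1) | (1,2) | (0,3) | (0,0) | (0,1) | (0,2)


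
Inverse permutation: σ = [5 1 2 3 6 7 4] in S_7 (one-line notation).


To find σ⁻¹, swap domain and range:
σ(1) = 5 → σ⁻¹(5) = 1
σ(2) = 1 → σ⁻¹(1) = 2
σ(3) = 2 → σ⁻¹(2) = 3
σ(4) = 3 → σ⁻¹(3) = 4
σ(5) = 6 → σ⁻¹(6) = 5
σ(6) = 7 → σ⁻¹(7) = 6
σ(7) = 4 → σ⁻¹(4) = 7

σ⁻¹ = [2 3 4 7 1 5 6]


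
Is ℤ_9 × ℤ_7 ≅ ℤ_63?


Comparing ℤ_9 × ℤ_7 and ℤ_63:
gcd(9,7) = 1, so ℤ_9 × ℤ_7 ≅ ℤ_63 (CRT)

Yes, ℤ_9 × ℤ_7 ≅ ℤ_63


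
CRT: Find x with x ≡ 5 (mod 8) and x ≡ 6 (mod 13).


m₁ = 8, m₂ = 13, gcd = 1, so CRT applies. M = m₁·m₂ = 104
Let M₁ = M/m₁ = 13, M₂ = M/m₂ = 8
Find y₁ ≡ M₁⁻¹ (mod m₁): 13⁻¹ ≡ 5 (mod 8)
Find y₂ ≡ M₂⁻¹ (mod m₂): 8⁻¹ ≡ 5 (mod 13)
x = a₁·M₁·y₁ + a₂·M₂·y₂ = 5·13·5 + 6·8·5 = 565
Reduce mod 104: x ≡ 45
Check: 45 mod 8 = 5 ✓, 45 mod 13 = 6 ✓

x ≡ 45 (mod 104)


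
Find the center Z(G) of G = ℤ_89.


Z(G) = {g ∈ G | gx = xg for all x ∈ G}
ℤ_89 is abelian, so Z(G) = G

Z(ℤ_89) = ℤ_89


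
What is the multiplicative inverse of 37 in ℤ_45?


Use the extended Euclidean algorithm to write 1 = 37·s + 45·t; then s mod 45 is the inverse.
Euclidean algorithm:
  37 = 0·45 + 37
  45 = 1·37 + 8
  37 = 4·8 + 5
  8 = 1·5 + 3
  5 = 1·3 + 2
  3 = 1·2 + 1
  2 = 2·1 + 0
gcd(37,45) = 1
Back-substitution gives: 37·(-17) + 45·(14) = 1
So 37⁻¹ ≡ -17 ≡ 28 (mod 45)
Check: 37 × 28 = 1036 ≡ 1 (mod 45) ✓

37⁻¹ ≡ 28 (mod 45)
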